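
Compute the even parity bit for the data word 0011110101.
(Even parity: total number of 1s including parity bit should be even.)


Number of 1s in data: 6
Parity bit: 0

0


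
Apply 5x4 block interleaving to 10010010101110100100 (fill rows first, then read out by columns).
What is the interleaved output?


Matrix:
  1001
  0010
  1011
  1010
  0100
Read columns: 10110000010111010100

10110000010111010100


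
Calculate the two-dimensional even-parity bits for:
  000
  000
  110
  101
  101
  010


Row parities: 000001
Column parities: 100

Row P: 000001, Col P: 100, Corner: 1


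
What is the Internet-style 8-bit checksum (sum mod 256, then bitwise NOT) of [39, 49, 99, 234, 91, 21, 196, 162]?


Sum = 891 mod 256 = 123
Complement = 132

132


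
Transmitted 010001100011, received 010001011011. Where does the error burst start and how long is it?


XOR: 000000111000

Burst at position 6, length 3


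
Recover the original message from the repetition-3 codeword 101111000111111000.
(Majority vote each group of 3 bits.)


Groups: 101, 111, 000, 111, 111, 000
Majority votes: 110110

110110


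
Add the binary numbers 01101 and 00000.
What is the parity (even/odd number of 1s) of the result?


01101 = 13
00000 = 0
Sum = 13 = 1101
1s count = 3

odd parity (3 ones in 1101)


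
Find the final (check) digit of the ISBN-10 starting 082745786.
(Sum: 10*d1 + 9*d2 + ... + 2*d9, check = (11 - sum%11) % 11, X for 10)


Weighted sum: 250
250 mod 11 = 8

Check digit: 3


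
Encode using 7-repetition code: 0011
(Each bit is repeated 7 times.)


Each bit -> 7 copies

0000000000000011111111111111


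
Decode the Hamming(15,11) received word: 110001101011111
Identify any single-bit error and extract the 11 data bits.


Syndrome = 0: no error detected

Data: 00111011111 (no errors)


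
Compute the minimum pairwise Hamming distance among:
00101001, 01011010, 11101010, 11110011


Comparing all pairs, minimum distance: 3
Can detect 2 errors, correct 1 errors

3


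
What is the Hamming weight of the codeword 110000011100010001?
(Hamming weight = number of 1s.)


Counting 1s in 110000011100010001

7


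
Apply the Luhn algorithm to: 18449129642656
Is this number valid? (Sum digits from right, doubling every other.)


Luhn sum = 69
69 mod 10 = 9

Invalid (Luhn sum mod 10 = 9)


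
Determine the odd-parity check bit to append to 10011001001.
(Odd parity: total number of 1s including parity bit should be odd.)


Number of 1s in data: 5
Parity bit: 0

0


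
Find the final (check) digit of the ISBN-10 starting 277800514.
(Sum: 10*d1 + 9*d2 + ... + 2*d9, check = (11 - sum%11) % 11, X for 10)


Weighted sum: 226
226 mod 11 = 6

Check digit: 5


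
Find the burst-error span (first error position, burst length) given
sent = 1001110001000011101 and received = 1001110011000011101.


XOR: 0000000010000000000

Burst at position 8, length 1


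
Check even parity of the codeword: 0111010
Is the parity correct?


Number of 1s: 4

Yes, parity is correct (4 ones)


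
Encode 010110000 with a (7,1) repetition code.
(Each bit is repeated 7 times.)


Each bit -> 7 copies

000000011111110000000111111111111110000000000000000000000000000


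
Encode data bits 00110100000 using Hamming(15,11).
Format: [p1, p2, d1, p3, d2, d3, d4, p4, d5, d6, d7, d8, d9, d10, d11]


Parity bits: p1=1, p2=1, p3=0, p4=1

110001110100000


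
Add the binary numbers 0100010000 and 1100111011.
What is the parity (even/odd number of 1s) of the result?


0100010000 = 272
1100111011 = 827
Sum = 1099 = 10001001011
1s count = 5

odd parity (5 ones in 10001001011)


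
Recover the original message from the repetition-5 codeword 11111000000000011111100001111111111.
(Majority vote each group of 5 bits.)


Groups: 11111, 00000, 00000, 11111, 10000, 11111, 11111
Majority votes: 1001011

1001011


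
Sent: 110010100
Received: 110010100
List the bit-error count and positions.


XOR: 000000000

0 errors (received matches sent)


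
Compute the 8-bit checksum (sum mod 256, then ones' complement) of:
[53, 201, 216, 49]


Sum = 519 mod 256 = 7
Complement = 248

248


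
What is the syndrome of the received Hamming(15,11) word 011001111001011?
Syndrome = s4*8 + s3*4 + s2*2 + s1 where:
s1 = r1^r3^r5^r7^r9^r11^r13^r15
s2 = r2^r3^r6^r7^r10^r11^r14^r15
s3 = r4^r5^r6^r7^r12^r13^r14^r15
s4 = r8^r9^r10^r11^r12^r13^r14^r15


s1=0, s2=0, s3=1, s4=1

Syndrome = 12 (error at position 12)


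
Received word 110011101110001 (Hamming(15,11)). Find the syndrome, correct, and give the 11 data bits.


Syndrome = 0: no error detected

Data: 01111110001 (no errors)


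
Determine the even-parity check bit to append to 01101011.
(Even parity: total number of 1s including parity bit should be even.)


Number of 1s in data: 5
Parity bit: 1

1


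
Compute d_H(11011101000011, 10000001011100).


XOR: 01011100011111
Count of 1s: 9

9


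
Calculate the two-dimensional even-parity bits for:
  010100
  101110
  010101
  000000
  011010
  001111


Row parities: 001010
Column parities: 111010

Row P: 001010, Col P: 111010, Corner: 0


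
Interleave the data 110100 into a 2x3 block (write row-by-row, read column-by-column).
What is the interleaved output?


Matrix:
  110
  100
Read columns: 111000

111000


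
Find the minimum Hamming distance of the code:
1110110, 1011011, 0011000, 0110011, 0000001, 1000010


Comparing all pairs, minimum distance: 3
Can detect 2 errors, correct 1 errors

3


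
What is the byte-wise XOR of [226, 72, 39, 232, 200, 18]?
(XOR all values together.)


XOR chain: 226 ^ 72 ^ 39 ^ 232 ^ 200 ^ 18 = 191

191


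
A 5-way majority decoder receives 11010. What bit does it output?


Ones: 3 out of 5
Threshold: 3

1 (3/5 voted 1)


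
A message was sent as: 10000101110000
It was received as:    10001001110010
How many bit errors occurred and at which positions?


XOR: 00001100000010

3 error(s) at position(s): 4, 5, 12


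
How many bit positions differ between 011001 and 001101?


XOR: 010100
Count of 1s: 2

2


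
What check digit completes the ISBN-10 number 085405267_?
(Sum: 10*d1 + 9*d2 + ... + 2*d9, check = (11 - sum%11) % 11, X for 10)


Weighted sum: 205
205 mod 11 = 7

Check digit: 4


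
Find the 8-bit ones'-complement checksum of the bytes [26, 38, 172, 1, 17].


Sum = 254 mod 256 = 254
Complement = 1

1


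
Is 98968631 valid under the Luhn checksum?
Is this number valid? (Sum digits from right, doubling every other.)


Luhn sum = 52
52 mod 10 = 2

Invalid (Luhn sum mod 10 = 2)


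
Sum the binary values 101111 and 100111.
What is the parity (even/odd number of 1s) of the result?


101111 = 47
100111 = 39
Sum = 86 = 1010110
1s count = 4

even parity (4 ones in 1010110)


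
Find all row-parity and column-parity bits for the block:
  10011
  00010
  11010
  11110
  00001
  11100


Row parities: 111011
Column parities: 01000

Row P: 111011, Col P: 01000, Corner: 1


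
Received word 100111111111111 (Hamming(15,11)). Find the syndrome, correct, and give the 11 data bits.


Syndrome = 1: error at position 1

Data: 01111111111 (corrected bit 1)


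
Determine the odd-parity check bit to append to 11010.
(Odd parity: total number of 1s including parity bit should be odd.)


Number of 1s in data: 3
Parity bit: 0

0


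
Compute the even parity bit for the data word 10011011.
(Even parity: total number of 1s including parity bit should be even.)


Number of 1s in data: 5
Parity bit: 1

1


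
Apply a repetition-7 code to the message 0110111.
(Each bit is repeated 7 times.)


Each bit -> 7 copies

0000000111111111111110000000111111111111111111111


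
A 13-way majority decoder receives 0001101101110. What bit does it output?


Ones: 7 out of 13
Threshold: 7

1 (7/13 voted 1)


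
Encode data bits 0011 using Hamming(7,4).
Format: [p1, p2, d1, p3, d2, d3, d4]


Parity bits: p1=1, p2=0, p3=0

1000011


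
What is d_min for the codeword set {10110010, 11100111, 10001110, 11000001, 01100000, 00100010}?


Comparing all pairs, minimum distance: 2
Can detect 1 errors, correct 0 errors

2


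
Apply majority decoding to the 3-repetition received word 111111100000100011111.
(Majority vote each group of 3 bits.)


Groups: 111, 111, 100, 000, 100, 011, 111
Majority votes: 1100011

1100011


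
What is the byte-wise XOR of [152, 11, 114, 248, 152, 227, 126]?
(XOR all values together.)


XOR chain: 152 ^ 11 ^ 114 ^ 248 ^ 152 ^ 227 ^ 126 = 28

28


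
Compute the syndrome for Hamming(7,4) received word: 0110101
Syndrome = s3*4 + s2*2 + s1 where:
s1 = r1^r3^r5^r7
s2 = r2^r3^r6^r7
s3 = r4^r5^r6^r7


s1=1, s2=1, s3=0

Syndrome = 3 (error at position 3)


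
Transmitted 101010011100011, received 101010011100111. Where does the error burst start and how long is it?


XOR: 000000000000100

Burst at position 12, length 1


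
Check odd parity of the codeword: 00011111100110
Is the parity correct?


Number of 1s: 8

No, parity error (8 ones)


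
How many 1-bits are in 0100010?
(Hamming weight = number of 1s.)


Counting 1s in 0100010

2


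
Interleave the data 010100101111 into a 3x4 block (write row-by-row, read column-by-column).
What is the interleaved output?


Matrix:
  0101
  0010
  1111
Read columns: 001101011101

001101011101


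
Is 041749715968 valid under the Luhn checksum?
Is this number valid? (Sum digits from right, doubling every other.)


Luhn sum = 57
57 mod 10 = 7

Invalid (Luhn sum mod 10 = 7)


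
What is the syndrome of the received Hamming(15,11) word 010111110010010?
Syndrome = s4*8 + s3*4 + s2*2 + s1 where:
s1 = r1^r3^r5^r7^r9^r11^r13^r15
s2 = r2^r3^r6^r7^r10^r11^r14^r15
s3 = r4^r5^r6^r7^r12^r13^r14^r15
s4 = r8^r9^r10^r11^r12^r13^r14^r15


s1=1, s2=1, s3=1, s4=1

Syndrome = 15 (error at position 15)


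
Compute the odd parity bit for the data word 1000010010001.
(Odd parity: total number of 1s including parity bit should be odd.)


Number of 1s in data: 4
Parity bit: 1

1


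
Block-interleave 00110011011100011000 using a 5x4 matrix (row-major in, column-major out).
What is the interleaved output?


Matrix:
  0011
  0011
  0111
  0001
  1000
Read columns: 00001001001110011110

00001001001110011110


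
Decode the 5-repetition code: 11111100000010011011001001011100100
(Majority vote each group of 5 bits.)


Groups: 11111, 10000, 00100, 11011, 00100, 10111, 00100
Majority votes: 1001010

1001010


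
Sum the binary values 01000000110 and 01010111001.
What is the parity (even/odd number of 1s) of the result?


01000000110 = 518
01010111001 = 697
Sum = 1215 = 10010111111
1s count = 8

even parity (8 ones in 10010111111)


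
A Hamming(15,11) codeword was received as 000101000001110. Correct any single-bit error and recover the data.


Syndrome = 13: error at position 13

Data: 00100001010 (corrected bit 13)


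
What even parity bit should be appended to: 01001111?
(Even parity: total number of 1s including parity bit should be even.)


Number of 1s in data: 5
Parity bit: 1

1


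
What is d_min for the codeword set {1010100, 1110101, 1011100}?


Comparing all pairs, minimum distance: 1
Can detect 0 errors, correct 0 errors

1


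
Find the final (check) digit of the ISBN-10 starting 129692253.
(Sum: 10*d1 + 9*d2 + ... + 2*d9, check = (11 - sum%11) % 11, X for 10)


Weighted sum: 235
235 mod 11 = 4

Check digit: 7


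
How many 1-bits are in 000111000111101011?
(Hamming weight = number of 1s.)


Counting 1s in 000111000111101011

10


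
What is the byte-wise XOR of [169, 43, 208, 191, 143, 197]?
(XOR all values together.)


XOR chain: 169 ^ 43 ^ 208 ^ 191 ^ 143 ^ 197 = 167

167


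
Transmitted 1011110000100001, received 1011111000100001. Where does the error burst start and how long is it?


XOR: 0000001000000000

Burst at position 6, length 1


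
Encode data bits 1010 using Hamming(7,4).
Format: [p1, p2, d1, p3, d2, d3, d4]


Parity bits: p1=1, p2=0, p3=1

1011010


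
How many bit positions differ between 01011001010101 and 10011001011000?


XOR: 11000000001101
Count of 1s: 5

5


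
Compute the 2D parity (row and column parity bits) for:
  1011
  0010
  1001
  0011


Row parities: 1100
Column parities: 0011

Row P: 1100, Col P: 0011, Corner: 0


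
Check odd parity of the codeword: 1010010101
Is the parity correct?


Number of 1s: 5

Yes, parity is correct (5 ones)


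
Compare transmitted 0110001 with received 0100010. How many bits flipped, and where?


XOR: 0010011

3 error(s) at position(s): 2, 5, 6


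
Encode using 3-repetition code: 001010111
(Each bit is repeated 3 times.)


Each bit -> 3 copies

000000111000111000111111111


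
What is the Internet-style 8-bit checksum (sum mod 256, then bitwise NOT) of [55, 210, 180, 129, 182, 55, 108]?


Sum = 919 mod 256 = 151
Complement = 104

104


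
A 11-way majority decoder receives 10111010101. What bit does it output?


Ones: 7 out of 11
Threshold: 6

1 (7/11 voted 1)


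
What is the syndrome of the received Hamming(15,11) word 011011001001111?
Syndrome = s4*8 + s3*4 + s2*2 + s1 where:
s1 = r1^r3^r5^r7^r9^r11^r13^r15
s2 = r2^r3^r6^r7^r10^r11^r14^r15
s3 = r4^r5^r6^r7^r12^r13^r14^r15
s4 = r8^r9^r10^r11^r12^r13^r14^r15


s1=1, s2=1, s3=0, s4=1

Syndrome = 11 (error at position 11)


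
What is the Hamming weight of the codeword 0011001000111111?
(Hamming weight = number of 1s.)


Counting 1s in 0011001000111111

9


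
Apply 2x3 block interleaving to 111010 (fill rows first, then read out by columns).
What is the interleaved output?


Matrix:
  111
  010
Read columns: 101110

101110


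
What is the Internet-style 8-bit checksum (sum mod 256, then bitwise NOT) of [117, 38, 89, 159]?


Sum = 403 mod 256 = 147
Complement = 108

108


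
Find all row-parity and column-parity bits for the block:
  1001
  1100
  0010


Row parities: 001
Column parities: 0111

Row P: 001, Col P: 0111, Corner: 1


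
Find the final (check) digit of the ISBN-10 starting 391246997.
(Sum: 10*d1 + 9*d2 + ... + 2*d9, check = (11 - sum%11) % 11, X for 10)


Weighted sum: 264
264 mod 11 = 0

Check digit: 0


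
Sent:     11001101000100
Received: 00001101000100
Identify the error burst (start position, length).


XOR: 11000000000000

Burst at position 0, length 2


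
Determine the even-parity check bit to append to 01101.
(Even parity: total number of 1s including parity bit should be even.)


Number of 1s in data: 3
Parity bit: 1

1


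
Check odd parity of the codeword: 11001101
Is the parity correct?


Number of 1s: 5

Yes, parity is correct (5 ones)


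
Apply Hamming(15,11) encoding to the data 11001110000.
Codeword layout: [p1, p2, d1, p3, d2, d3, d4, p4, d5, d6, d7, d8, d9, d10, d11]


Parity bits: p1=0, p2=1, p3=1, p4=1

011110011110000


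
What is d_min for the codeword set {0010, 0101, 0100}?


Comparing all pairs, minimum distance: 1
Can detect 0 errors, correct 0 errors

1


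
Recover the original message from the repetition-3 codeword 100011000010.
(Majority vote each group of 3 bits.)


Groups: 100, 011, 000, 010
Majority votes: 0100

0100


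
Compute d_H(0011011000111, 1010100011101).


XOR: 1001111011010
Count of 1s: 8

8


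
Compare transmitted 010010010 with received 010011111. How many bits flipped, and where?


XOR: 000001101

3 error(s) at position(s): 5, 6, 8


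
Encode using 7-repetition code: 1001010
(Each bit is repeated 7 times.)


Each bit -> 7 copies

1111111000000000000001111111000000011111110000000


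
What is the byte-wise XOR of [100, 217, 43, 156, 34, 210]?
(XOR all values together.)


XOR chain: 100 ^ 217 ^ 43 ^ 156 ^ 34 ^ 210 = 250

250


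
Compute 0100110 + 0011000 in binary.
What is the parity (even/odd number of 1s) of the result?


0100110 = 38
0011000 = 24
Sum = 62 = 111110
1s count = 5

odd parity (5 ones in 111110)


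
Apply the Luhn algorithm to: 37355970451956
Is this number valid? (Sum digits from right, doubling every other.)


Luhn sum = 70
70 mod 10 = 0

Valid (Luhn sum mod 10 = 0)


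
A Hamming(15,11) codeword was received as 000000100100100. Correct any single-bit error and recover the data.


Syndrome = 0: no error detected

Data: 00010100100 (no errors)


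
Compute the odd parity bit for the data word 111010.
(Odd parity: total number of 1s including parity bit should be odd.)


Number of 1s in data: 4
Parity bit: 1

1


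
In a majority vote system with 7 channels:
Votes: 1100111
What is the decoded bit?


Ones: 5 out of 7
Threshold: 4

1 (5/7 voted 1)


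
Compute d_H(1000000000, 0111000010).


XOR: 1111000010
Count of 1s: 5

5


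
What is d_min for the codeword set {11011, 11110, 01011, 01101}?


Comparing all pairs, minimum distance: 1
Can detect 0 errors, correct 0 errors

1


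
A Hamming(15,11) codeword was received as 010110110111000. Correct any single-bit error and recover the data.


Syndrome = 1: error at position 1

Data: 01010111000 (corrected bit 1)


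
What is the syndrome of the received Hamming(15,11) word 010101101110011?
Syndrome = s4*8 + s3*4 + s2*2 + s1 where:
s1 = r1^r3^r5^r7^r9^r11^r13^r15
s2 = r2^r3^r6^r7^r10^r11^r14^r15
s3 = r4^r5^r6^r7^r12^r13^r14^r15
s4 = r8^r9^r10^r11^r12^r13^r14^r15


s1=0, s2=1, s3=1, s4=1

Syndrome = 14 (error at position 14)


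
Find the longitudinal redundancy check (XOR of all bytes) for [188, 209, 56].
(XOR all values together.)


XOR chain: 188 ^ 209 ^ 56 = 85

85


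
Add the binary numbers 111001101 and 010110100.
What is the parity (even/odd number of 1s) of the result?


111001101 = 461
010110100 = 180
Sum = 641 = 1010000001
1s count = 3

odd parity (3 ones in 1010000001)


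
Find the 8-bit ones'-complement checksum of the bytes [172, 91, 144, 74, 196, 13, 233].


Sum = 923 mod 256 = 155
Complement = 100

100


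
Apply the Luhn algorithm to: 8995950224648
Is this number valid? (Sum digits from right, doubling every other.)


Luhn sum = 73
73 mod 10 = 3

Invalid (Luhn sum mod 10 = 3)


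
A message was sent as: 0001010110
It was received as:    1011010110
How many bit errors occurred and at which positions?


XOR: 1010000000

2 error(s) at position(s): 0, 2


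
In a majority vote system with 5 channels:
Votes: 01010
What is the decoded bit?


Ones: 2 out of 5
Threshold: 3

0 (2/5 voted 1)


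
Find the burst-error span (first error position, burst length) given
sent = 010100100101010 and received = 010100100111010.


XOR: 000000000010000

Burst at position 10, length 1


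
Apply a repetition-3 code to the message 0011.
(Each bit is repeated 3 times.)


Each bit -> 3 copies

000000111111


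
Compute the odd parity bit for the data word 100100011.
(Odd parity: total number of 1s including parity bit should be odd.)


Number of 1s in data: 4
Parity bit: 1

1


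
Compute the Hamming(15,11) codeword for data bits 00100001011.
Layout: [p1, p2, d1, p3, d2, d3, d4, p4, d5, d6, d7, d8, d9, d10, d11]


Parity bits: p1=1, p2=1, p3=0, p4=1

110001010001011


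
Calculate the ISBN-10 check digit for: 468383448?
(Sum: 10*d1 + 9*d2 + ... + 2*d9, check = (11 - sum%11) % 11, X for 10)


Weighted sum: 286
286 mod 11 = 0

Check digit: 0


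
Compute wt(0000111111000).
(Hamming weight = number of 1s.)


Counting 1s in 0000111111000

6


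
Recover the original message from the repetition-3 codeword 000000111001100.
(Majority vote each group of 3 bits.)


Groups: 000, 000, 111, 001, 100
Majority votes: 00100

00100


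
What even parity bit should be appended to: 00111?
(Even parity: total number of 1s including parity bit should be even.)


Number of 1s in data: 3
Parity bit: 1

1


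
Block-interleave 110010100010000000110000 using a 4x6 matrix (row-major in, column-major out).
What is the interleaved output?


Matrix:
  110010
  100010
  000000
  110000
Read columns: 110110010000000011000000

110110010000000011000000


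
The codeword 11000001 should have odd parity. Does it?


Number of 1s: 3

Yes, parity is correct (3 ones)


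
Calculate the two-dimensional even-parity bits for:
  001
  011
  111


Row parities: 101
Column parities: 101

Row P: 101, Col P: 101, Corner: 0


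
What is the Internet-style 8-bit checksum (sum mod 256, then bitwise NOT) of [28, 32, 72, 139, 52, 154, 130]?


Sum = 607 mod 256 = 95
Complement = 160

160


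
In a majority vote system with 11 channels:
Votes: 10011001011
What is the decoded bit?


Ones: 6 out of 11
Threshold: 6

1 (6/11 voted 1)


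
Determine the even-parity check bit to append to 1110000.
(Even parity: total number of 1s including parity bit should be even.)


Number of 1s in data: 3
Parity bit: 1

1


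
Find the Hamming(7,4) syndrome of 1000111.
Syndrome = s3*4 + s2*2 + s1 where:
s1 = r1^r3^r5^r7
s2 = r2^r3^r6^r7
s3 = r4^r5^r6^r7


s1=1, s2=0, s3=1

Syndrome = 5 (error at position 5)


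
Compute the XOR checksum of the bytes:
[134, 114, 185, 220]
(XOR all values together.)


XOR chain: 134 ^ 114 ^ 185 ^ 220 = 145

145


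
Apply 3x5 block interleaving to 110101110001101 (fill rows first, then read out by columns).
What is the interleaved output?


Matrix:
  11010
  11100
  01101
Read columns: 110111011100001

110111011100001


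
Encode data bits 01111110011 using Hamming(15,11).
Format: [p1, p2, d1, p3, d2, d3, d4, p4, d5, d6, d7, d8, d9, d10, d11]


Parity bits: p1=1, p2=0, p3=1, p4=1

100111111110011


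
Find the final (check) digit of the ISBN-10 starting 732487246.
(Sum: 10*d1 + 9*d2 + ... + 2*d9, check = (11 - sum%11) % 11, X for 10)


Weighted sum: 256
256 mod 11 = 3

Check digit: 8


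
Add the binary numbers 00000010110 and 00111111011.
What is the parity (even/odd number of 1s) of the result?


00000010110 = 22
00111111011 = 507
Sum = 529 = 1000010001
1s count = 3

odd parity (3 ones in 1000010001)


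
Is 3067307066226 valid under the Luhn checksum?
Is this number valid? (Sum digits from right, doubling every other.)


Luhn sum = 45
45 mod 10 = 5

Invalid (Luhn sum mod 10 = 5)


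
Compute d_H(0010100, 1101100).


XOR: 1111000
Count of 1s: 4

4


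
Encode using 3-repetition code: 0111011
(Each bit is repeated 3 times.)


Each bit -> 3 copies

000111111111000111111


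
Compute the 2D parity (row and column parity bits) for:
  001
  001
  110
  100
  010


Row parities: 11011
Column parities: 000

Row P: 11011, Col P: 000, Corner: 0


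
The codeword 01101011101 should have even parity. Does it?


Number of 1s: 7

No, parity error (7 ones)


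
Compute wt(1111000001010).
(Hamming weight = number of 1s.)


Counting 1s in 1111000001010

6


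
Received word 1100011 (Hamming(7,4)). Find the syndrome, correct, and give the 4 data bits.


Syndrome = 2: error at position 2

Data: 0011 (corrected bit 2)


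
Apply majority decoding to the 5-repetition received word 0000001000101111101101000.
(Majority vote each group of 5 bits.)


Groups: 00000, 01000, 10111, 11011, 01000
Majority votes: 00110

00110


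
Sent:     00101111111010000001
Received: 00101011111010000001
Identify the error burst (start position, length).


XOR: 00000100000000000000

Burst at position 5, length 1


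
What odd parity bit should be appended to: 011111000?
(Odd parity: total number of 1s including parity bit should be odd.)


Number of 1s in data: 5
Parity bit: 0

0


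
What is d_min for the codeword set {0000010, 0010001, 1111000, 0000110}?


Comparing all pairs, minimum distance: 1
Can detect 0 errors, correct 0 errors

1


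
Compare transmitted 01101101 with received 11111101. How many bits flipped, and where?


XOR: 10010000

2 error(s) at position(s): 0, 3


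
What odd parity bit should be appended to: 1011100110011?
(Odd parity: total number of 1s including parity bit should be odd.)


Number of 1s in data: 8
Parity bit: 1

1


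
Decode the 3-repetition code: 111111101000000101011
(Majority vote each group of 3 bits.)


Groups: 111, 111, 101, 000, 000, 101, 011
Majority votes: 1110011

1110011


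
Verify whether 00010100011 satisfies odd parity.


Number of 1s: 4

No, parity error (4 ones)


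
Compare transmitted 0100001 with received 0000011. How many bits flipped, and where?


XOR: 0100010

2 error(s) at position(s): 1, 5


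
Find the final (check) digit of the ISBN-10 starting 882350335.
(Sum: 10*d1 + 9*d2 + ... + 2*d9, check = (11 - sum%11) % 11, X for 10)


Weighted sum: 250
250 mod 11 = 8

Check digit: 3


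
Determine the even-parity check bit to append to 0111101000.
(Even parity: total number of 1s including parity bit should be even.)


Number of 1s in data: 5
Parity bit: 1

1


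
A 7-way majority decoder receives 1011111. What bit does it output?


Ones: 6 out of 7
Threshold: 4

1 (6/7 voted 1)


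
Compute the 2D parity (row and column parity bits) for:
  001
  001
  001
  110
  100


Row parities: 11101
Column parities: 011

Row P: 11101, Col P: 011, Corner: 0


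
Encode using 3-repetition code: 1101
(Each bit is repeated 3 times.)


Each bit -> 3 copies

111111000111


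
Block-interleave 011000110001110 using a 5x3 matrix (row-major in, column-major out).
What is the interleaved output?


Matrix:
  011
  000
  110
  001
  110
Read columns: 001011010110010

001011010110010


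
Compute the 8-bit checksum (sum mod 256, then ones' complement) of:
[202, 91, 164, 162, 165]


Sum = 784 mod 256 = 16
Complement = 239

239


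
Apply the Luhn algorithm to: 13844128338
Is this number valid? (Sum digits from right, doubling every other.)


Luhn sum = 55
55 mod 10 = 5

Invalid (Luhn sum mod 10 = 5)


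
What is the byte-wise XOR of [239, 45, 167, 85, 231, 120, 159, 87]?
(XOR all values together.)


XOR chain: 239 ^ 45 ^ 167 ^ 85 ^ 231 ^ 120 ^ 159 ^ 87 = 103

103


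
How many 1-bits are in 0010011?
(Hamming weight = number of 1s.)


Counting 1s in 0010011

3


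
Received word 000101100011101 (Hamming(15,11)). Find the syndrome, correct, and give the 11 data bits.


Syndrome = 0: no error detected

Data: 00110011101 (no errors)


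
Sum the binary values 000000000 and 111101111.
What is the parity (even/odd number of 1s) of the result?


000000000 = 0
111101111 = 495
Sum = 495 = 111101111
1s count = 8

even parity (8 ones in 111101111)


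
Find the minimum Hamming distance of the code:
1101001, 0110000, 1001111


Comparing all pairs, minimum distance: 3
Can detect 2 errors, correct 1 errors

3


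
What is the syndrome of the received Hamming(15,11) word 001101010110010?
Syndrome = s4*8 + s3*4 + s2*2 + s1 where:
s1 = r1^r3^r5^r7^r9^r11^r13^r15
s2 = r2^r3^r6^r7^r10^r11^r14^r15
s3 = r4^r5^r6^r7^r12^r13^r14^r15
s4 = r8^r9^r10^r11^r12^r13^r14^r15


s1=0, s2=1, s3=1, s4=0

Syndrome = 6 (error at position 6)


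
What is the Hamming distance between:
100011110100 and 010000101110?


XOR: 110011011010
Count of 1s: 7

7


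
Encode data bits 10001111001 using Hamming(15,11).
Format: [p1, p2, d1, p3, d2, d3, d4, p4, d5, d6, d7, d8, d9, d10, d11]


Parity bits: p1=0, p2=0, p3=0, p4=1

001000011111001


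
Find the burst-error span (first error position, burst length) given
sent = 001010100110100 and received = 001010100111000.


XOR: 000000000001100

Burst at position 11, length 2


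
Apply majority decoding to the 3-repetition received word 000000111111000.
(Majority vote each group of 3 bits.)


Groups: 000, 000, 111, 111, 000
Majority votes: 00110

00110


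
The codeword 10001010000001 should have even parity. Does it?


Number of 1s: 4

Yes, parity is correct (4 ones)


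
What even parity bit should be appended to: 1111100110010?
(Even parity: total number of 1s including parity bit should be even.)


Number of 1s in data: 8
Parity bit: 0

0


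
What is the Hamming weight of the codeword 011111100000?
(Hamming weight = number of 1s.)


Counting 1s in 011111100000

6


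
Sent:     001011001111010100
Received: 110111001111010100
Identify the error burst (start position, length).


XOR: 111100000000000000

Burst at position 0, length 4


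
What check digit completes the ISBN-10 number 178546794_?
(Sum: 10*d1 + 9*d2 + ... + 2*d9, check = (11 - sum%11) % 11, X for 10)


Weighted sum: 289
289 mod 11 = 3

Check digit: 8


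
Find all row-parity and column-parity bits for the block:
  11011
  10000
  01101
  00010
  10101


Row parities: 01111
Column parities: 10001

Row P: 01111, Col P: 10001, Corner: 0


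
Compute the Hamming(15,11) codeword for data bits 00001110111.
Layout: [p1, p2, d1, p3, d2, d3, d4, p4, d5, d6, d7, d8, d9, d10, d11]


Parity bits: p1=0, p2=0, p3=1, p4=0

000100001110111


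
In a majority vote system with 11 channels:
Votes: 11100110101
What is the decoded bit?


Ones: 7 out of 11
Threshold: 6

1 (7/11 voted 1)


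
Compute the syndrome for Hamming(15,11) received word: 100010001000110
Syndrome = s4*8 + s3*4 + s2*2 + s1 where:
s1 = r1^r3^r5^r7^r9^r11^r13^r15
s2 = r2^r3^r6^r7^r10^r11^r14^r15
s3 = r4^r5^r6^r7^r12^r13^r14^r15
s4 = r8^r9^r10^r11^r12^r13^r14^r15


s1=0, s2=1, s3=1, s4=1

Syndrome = 14 (error at position 14)


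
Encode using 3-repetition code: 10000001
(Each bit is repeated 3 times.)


Each bit -> 3 copies

111000000000000000000111


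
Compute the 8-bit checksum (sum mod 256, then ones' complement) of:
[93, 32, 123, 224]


Sum = 472 mod 256 = 216
Complement = 39

39


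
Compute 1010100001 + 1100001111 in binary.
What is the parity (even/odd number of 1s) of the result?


1010100001 = 673
1100001111 = 783
Sum = 1456 = 10110110000
1s count = 5

odd parity (5 ones in 10110110000)


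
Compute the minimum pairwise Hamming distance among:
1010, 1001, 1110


Comparing all pairs, minimum distance: 1
Can detect 0 errors, correct 0 errors

1


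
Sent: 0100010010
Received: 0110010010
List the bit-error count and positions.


XOR: 0010000000

1 error(s) at position(s): 2


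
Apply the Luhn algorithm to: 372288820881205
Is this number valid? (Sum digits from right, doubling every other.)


Luhn sum = 65
65 mod 10 = 5

Invalid (Luhn sum mod 10 = 5)


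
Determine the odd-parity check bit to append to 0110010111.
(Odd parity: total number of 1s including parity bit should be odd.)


Number of 1s in data: 6
Parity bit: 1

1


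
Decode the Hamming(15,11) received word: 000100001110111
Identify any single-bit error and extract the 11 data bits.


Syndrome = 0: no error detected

Data: 00001110111 (no errors)


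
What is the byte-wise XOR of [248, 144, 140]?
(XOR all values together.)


XOR chain: 248 ^ 144 ^ 140 = 228

228


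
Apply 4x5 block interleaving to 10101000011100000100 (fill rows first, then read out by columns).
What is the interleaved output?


Matrix:
  10101
  00001
  11000
  00100
Read columns: 10100010100100001100

10100010100100001100


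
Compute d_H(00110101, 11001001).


XOR: 11111100
Count of 1s: 6

6


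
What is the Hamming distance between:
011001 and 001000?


XOR: 010001
Count of 1s: 2

2


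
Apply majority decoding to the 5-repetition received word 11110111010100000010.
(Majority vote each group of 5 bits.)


Groups: 11110, 11101, 01000, 00010
Majority votes: 1100

1100


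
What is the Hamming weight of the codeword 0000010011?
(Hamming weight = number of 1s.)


Counting 1s in 0000010011

3


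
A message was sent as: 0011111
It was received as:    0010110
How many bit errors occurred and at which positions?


XOR: 0001001

2 error(s) at position(s): 3, 6


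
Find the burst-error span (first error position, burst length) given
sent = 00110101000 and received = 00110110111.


XOR: 00000011111

Burst at position 6, length 5


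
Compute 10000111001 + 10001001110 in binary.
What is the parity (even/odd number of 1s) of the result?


10000111001 = 1081
10001001110 = 1102
Sum = 2183 = 100010000111
1s count = 5

odd parity (5 ones in 100010000111)


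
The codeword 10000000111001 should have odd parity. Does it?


Number of 1s: 5

Yes, parity is correct (5 ones)


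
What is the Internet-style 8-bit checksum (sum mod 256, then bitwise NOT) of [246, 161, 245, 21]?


Sum = 673 mod 256 = 161
Complement = 94

94


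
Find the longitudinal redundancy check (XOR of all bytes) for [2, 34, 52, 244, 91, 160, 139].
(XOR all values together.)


XOR chain: 2 ^ 34 ^ 52 ^ 244 ^ 91 ^ 160 ^ 139 = 144

144


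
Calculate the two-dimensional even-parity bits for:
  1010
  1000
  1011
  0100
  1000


Row parities: 01111
Column parities: 0101

Row P: 01111, Col P: 0101, Corner: 0


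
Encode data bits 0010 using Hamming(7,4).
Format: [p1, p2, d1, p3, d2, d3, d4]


Parity bits: p1=0, p2=1, p3=1

0101010


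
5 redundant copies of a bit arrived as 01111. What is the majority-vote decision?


Ones: 4 out of 5
Threshold: 3

1 (4/5 voted 1)


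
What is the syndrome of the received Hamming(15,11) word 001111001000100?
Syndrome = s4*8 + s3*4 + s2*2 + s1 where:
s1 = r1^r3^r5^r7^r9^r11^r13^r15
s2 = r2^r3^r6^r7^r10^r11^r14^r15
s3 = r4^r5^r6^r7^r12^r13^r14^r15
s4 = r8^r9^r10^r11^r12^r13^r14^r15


s1=0, s2=0, s3=0, s4=0

Syndrome = 0 (no error)


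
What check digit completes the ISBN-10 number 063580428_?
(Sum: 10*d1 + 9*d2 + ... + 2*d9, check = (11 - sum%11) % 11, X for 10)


Weighted sum: 199
199 mod 11 = 1

Check digit: X


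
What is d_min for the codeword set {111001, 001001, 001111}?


Comparing all pairs, minimum distance: 2
Can detect 1 errors, correct 0 errors

2


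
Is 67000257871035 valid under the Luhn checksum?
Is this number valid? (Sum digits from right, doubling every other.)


Luhn sum = 47
47 mod 10 = 7

Invalid (Luhn sum mod 10 = 7)


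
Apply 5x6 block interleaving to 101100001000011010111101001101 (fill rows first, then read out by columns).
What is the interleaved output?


Matrix:
  101100
  001000
  011010
  111101
  001101
Read columns: 100100011011111100110010000011

100100011011111100110010000011


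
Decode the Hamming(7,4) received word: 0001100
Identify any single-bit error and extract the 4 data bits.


Syndrome = 1: error at position 1

Data: 0100 (corrected bit 1)


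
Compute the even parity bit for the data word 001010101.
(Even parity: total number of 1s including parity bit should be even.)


Number of 1s in data: 4
Parity bit: 0

0


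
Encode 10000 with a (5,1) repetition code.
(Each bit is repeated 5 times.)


Each bit -> 5 copies

1111100000000000000000000


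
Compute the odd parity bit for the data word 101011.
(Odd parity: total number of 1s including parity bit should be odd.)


Number of 1s in data: 4
Parity bit: 1

1


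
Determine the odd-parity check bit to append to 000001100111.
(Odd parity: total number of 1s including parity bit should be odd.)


Number of 1s in data: 5
Parity bit: 0

0


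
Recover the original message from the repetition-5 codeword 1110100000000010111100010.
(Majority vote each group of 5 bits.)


Groups: 11101, 00000, 00001, 01111, 00010
Majority votes: 10010

10010


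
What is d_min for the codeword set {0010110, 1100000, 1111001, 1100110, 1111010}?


Comparing all pairs, minimum distance: 2
Can detect 1 errors, correct 0 errors

2


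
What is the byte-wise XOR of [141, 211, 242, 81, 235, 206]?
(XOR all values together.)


XOR chain: 141 ^ 211 ^ 242 ^ 81 ^ 235 ^ 206 = 216

216


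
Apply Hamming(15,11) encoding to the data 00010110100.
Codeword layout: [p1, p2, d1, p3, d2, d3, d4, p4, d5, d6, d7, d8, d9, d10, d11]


Parity bits: p1=1, p2=1, p3=0, p4=1

110000110110100


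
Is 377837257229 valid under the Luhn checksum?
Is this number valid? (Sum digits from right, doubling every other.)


Luhn sum = 68
68 mod 10 = 8

Invalid (Luhn sum mod 10 = 8)


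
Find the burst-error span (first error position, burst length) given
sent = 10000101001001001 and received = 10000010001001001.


XOR: 00000111000000000

Burst at position 5, length 3


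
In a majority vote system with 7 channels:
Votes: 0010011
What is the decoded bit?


Ones: 3 out of 7
Threshold: 4

0 (3/7 voted 1)


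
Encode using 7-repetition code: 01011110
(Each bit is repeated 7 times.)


Each bit -> 7 copies

00000001111111000000011111111111111111111111111110000000


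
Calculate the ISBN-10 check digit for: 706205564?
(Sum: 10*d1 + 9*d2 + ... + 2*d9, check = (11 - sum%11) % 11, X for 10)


Weighted sum: 203
203 mod 11 = 5

Check digit: 6


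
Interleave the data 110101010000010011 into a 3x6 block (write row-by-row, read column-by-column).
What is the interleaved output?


Matrix:
  110101
  010000
  010011
Read columns: 100111000100001101

100111000100001101


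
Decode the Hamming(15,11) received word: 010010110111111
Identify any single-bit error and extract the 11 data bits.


Syndrome = 9: error at position 9

Data: 01011111111 (corrected bit 9)


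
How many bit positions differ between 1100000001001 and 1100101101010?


XOR: 0000101100011
Count of 1s: 5

5


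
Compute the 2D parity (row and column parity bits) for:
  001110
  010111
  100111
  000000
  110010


Row parities: 10001
Column parities: 001100

Row P: 10001, Col P: 001100, Corner: 0


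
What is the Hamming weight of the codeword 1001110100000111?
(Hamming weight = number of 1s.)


Counting 1s in 1001110100000111

8


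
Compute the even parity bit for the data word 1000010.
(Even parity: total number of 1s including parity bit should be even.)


Number of 1s in data: 2
Parity bit: 0

0


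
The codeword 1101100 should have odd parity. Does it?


Number of 1s: 4

No, parity error (4 ones)


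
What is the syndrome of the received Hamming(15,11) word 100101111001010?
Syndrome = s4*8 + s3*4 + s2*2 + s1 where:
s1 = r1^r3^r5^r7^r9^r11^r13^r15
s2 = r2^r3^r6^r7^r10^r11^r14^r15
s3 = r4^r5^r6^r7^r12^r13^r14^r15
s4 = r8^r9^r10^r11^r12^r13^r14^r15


s1=1, s2=1, s3=1, s4=0

Syndrome = 7 (error at position 7)


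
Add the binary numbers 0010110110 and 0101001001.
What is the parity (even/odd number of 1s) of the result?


0010110110 = 182
0101001001 = 329
Sum = 511 = 111111111
1s count = 9

odd parity (9 ones in 111111111)


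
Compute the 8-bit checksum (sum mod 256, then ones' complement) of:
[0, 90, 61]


Sum = 151 mod 256 = 151
Complement = 104

104


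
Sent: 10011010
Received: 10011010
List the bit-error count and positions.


XOR: 00000000

0 errors (received matches sent)


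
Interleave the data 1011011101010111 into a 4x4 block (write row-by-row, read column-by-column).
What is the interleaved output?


Matrix:
  1011
  0111
  0101
  0111
Read columns: 1000011111011111

1000011111011111


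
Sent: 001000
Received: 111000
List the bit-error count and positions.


XOR: 110000

2 error(s) at position(s): 0, 1


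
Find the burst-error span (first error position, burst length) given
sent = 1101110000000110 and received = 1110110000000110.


XOR: 0011000000000000

Burst at position 2, length 2


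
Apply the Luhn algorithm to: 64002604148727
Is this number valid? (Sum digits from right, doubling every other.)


Luhn sum = 52
52 mod 10 = 2

Invalid (Luhn sum mod 10 = 2)
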